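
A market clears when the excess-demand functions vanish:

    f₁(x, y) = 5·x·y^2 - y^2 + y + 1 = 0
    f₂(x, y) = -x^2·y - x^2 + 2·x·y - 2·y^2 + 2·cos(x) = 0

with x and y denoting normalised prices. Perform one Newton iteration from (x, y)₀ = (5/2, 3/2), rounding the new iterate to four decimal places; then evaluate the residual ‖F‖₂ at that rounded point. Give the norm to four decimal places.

At (5/2, 3/2): F = (28.3750, -14.227287).
Jacobian J = [[5·y^2, 10·x·y - 2·y + 1], [-2·x·y - 2·x + 2·y - 2·sin(x), -x^2 + 2·x - 4·y]].
At the point, J = [[11.2500, 35.5000], [-10.696944, -7.2500]] (det J = 298.179022).
Solving J·Δ = −F gives Δ = (-1.0039, -0.4811).
Then the next iterate is (x, y)₁ = (1.4961, 1.0189).
Re-evaluating at (1.4961, 1.0189): F = (8.746678, -3.397243), so ‖F‖₂ = 9.3833.

9.3833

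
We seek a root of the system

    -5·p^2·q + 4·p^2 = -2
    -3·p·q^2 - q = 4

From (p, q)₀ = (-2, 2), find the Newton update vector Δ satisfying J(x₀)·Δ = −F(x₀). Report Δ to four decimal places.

(0.4679, -0.5385)

At (-2, 2): F = (-22.0000, 18.0000).
Jacobian J = [[-10·p·q + 8·p, -5·p^2], [-3·q^2, -6·p·q - 1]].
At the point, J = [[24.0000, -20.0000], [-12.0000, 23.0000]] (det J = 312.0000).
Solving J·Δ = −F gives Δ = (0.4679, -0.5385).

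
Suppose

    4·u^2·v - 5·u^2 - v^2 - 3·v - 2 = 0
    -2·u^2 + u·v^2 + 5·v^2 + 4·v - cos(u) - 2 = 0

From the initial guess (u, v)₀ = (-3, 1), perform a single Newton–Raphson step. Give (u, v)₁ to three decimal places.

(-2.192, 1.327)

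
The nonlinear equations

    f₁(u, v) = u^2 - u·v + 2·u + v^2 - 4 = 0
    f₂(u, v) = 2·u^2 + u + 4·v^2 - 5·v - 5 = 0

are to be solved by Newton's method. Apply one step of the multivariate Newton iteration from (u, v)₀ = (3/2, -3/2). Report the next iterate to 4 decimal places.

(1.2595, -0.5696)

At (3/2, -3/2): F = (5.7500, 17.5000).
Jacobian J = [[2·u - v + 2, -u + 2·v], [4·u + 1, 8·v - 5]].
At the point, J = [[6.5000, -4.5000], [7.0000, -17.0000]] (det J = -79.0000).
Solving J·Δ = −F gives Δ = (-0.2405, 0.9304).
Then the next iterate is (u, v)₁ = (1.2595, -0.5696).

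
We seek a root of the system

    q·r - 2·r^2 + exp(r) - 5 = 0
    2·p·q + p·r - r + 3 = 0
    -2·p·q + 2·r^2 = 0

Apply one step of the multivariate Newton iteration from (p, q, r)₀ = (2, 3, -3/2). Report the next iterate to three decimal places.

(4.352, -3.145, -1.006)

At (2, 3, -3/2): F = (-13.77687, 13.500, -7.500).
Jacobian J = [[0, r, q - 4·r + exp(r)], [2·q + r, 2·p, p - 1], [-2·q, -2·p, 4·r]].
At the point, J = [[0.000, -1.500, 9.22313], [4.500, 4.000, 1.000], [-6.000, -4.000, -6.000]] (det J = 23.83878).
Solving J·Δ = −F gives Δ = (2.352, -6.145, 0.494).
Then the next iterate is (p, q, r)₁ = (4.352, -3.145, -1.006).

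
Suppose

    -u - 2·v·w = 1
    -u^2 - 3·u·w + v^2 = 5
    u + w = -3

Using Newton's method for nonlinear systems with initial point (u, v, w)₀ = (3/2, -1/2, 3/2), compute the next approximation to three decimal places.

At (3/2, -1/2, 3/2): F = (-1.000, -13.750, 6.000).
Jacobian J = [[-1, -2·w, -2·v], [-2·u - 3·w, 2·v, -3·u], [1, 0, 1]].
At the point, J = [[-1.000, -3.000, 1.000], [-7.500, -1.000, -4.500], [1.000, 0.000, 1.000]] (det J = -7.000).
Solving J·Δ = −F gives Δ = (6.679, -6.786, -12.679).
Then the next iterate is (u, v, w)₁ = (8.179, -7.286, -11.179).

(8.179, -7.286, -11.179)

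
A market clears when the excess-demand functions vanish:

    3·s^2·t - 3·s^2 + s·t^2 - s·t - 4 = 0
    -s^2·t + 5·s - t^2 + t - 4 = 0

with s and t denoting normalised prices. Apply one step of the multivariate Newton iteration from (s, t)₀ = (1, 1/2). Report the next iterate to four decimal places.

(1.4000, 2.8500)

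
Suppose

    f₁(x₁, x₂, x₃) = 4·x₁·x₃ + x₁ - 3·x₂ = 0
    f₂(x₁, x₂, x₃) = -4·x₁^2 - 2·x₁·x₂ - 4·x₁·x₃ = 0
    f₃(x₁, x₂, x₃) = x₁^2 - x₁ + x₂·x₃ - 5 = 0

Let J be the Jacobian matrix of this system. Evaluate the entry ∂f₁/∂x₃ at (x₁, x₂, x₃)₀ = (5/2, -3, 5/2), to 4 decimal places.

10.0000

∂f₁/∂x₃ = 4·x₁.
At (5/2, -3, 5/2) this is 10.0000.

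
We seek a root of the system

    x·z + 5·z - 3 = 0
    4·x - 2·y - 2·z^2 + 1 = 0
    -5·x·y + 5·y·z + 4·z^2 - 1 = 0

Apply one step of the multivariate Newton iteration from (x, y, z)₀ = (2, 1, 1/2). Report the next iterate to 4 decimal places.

(0.4393, 1.0885, 0.5401)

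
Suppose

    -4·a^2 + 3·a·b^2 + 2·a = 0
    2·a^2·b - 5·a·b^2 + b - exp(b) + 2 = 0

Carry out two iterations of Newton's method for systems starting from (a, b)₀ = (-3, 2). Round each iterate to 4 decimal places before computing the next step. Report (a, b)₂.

(0.5747, 3.3147)

At (-3, 2): F = (-78.0000, 92.610944).
Jacobian J = [[-8·a + 3·b^2 + 2, 6·a·b], [4·a·b - 5·b^2, 2·a^2 - 10·a·b - exp(b) + 1]].
At the point, J = [[38.0000, -36.0000], [-44.0000, 71.610944]] (det J = 1137.215868).
Solving J·Δ = −F gives Δ = (1.9800, -0.0767).
Then the next iterate is (a, b)₁ = (-1.0200, 1.9233).
Round to (-1.0200, 1.9233) and repeat: F = (-17.520794, 19.947121), J = [[21.257249, -11.770596], [-26.342478, 15.854955]].
Δ = (1.5947, 1.3914), so (a, b)₂ = (0.5747, 3.3147).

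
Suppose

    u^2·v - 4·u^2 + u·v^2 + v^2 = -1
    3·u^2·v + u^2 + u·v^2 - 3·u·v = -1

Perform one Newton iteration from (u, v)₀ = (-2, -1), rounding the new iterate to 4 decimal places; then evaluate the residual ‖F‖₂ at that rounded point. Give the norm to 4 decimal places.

At (-2, -1): F = (-20.0000, -15.0000).
Jacobian J = [[2·u·v - 8·u + v^2, u^2 + 2·u·v + 2·v], [6·u·v + 2·u + v^2 - 3·v, 3·u^2 + 2·u·v - 3·u]].
At the point, J = [[21.0000, 6.0000], [12.0000, 22.0000]] (det J = 390.0000).
Solving J·Δ = −F gives Δ = (0.8974, 0.1923).
Then the next iterate is (u, v)₁ = (-1.1026, -0.8077).
Re-evaluating at (-1.1026, -0.8077): F = (-4.911784, -4.121124), so ‖F‖₂ = 6.4117.

6.4117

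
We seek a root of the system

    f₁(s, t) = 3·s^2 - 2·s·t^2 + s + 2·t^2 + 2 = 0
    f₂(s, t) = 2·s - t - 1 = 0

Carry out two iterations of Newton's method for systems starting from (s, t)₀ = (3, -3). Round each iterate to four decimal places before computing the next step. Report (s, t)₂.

At (3, -3): F = (-4.0000, 8.0000).
Jacobian J = [[6·s - 2·t^2 + 1, -4·s·t + 4·t], [2, -1]].
At the point, J = [[1.0000, 24.0000], [2.0000, -1.0000]] (det J = -49.0000).
Solving J·Δ = −F gives Δ = (-3.8367, 0.3265).
Then the next iterate is (s, t)₁ = (-0.8367, -2.6735).
Round to (-0.8367, -2.6735) and repeat: F = (29.519503, 0.0001), J = [[-18.315405, -19.641670], [2.0000, -1.0000]].
Δ = (0.5125, 1.0250), so (s, t)₂ = (-0.3242, -1.6485).

(-0.3242, -1.6485)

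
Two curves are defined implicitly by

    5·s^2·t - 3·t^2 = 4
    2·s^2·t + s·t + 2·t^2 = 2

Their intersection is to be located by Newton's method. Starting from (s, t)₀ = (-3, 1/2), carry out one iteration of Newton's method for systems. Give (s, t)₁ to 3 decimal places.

At (-3, 1/2): F = (17.750, 6.000).
Jacobian J = [[10·s·t, 5·s^2 - 6·t], [4·s·t + t, 2·s^2 + s + 4·t]].
At the point, J = [[-15.000, 42.000], [-5.500, 17.000]] (det J = -24.000).
Solving J·Δ = −F gives Δ = (2.073, 0.318).
Then the next iterate is (s, t)₁ = (-0.927, 0.818).

(-0.927, 0.818)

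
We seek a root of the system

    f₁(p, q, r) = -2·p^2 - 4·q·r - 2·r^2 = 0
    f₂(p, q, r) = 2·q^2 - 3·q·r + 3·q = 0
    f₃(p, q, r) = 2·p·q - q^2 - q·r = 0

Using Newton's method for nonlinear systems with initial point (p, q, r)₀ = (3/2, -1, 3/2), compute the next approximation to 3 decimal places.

At (3/2, -1, 3/2): F = (-3.000, 3.500, -2.500).
Jacobian J = [[-4·p, -4·r, -4·q - 4·r], [0, 4·q - 3·r + 3, -3·q], [2·q, 2·p - 2·q - r, -q]].
At the point, J = [[-6.000, -6.000, -2.000], [0.000, -5.500, 3.000], [-2.000, 3.500, 1.000]] (det J = 154.000).
Solving J·Δ = −F gives Δ = (-0.760, 0.403, -0.429).
Then the next iterate is (p, q, r)₁ = (0.740, -0.597, 1.071).

(0.740, -0.597, 1.071)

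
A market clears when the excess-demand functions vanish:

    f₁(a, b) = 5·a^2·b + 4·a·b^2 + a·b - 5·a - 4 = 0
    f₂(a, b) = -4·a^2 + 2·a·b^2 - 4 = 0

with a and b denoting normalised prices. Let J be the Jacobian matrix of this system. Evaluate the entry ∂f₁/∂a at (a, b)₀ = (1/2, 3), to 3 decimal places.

∂f₁/∂a = 10·a·b + 4·b^2 + b - 5.
At (1/2, 3) this is 49.000.

49.000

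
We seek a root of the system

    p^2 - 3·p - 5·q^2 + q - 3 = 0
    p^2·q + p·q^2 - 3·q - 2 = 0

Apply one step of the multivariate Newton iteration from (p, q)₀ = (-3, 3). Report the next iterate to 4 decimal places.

At (-3, 3): F = (-27.0000, -11.0000).
Jacobian J = [[2·p - 3, -10·q + 1], [2·p·q + q^2, p^2 + 2·p·q - 3]].
At the point, J = [[-9.0000, -29.0000], [-9.0000, -12.0000]] (det J = -153.0000).
Solving J·Δ = −F gives Δ = (0.0327, -0.9412).
Then the next iterate is (p, q)₁ = (-2.9673, 2.0588).

(-2.9673, 2.0588)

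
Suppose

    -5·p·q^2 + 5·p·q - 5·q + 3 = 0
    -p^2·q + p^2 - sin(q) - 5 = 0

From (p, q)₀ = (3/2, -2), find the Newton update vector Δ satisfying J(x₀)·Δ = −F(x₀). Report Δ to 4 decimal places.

(-0.1168, 0.8768)

At (3/2, -2): F = (-32.0000, 2.659297).
Jacobian J = [[-5·q^2 + 5·q, -10·p·q + 5·p - 5], [-2·p·q + 2·p, -p^2 - cos(q)]].
At the point, J = [[-30.0000, 32.5000], [9.0000, -1.833853]] (det J = -237.484405).
Solving J·Δ = −F gives Δ = (-0.1168, 0.8768).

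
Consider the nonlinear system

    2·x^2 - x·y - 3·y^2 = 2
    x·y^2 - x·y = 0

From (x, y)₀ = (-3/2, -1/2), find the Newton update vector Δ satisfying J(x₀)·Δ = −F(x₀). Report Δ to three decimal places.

(0.406, 0.274)

At (-3/2, -1/2): F = (1.000, -1.125).
Jacobian J = [[4·x - y, -x - 6·y], [y^2 - y, 2·x·y - x]].
At the point, J = [[-5.500, 4.500], [0.750, 3.000]] (det J = -19.875).
Solving J·Δ = −F gives Δ = (0.406, 0.274).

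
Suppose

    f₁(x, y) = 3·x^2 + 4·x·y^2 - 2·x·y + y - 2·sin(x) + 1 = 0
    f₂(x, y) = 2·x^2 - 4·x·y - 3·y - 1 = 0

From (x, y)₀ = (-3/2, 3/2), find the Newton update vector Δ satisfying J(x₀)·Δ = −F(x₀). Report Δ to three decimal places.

(0.669, 0.010)

At (-3/2, 3/2): F = (2.24499, 8.000).
Jacobian J = [[6·x + 4·y^2 - 2·y - 2·cos(x), 8·x·y - 2·x + 1], [4·x - 4·y, -4·x - 3]].
At the point, J = [[-3.14147, -14.000], [-12.000, 3.000]] (det J = -177.42442).
Solving J·Δ = −F gives Δ = (0.669, 0.010).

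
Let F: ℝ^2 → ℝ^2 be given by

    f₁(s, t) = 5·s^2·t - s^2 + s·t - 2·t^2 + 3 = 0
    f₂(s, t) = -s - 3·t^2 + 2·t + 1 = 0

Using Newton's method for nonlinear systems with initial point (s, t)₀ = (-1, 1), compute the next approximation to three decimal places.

At (-1, 1): F = (4.000, 1.000).
Jacobian J = [[10·s·t - 2·s + t, 5·s^2 + s - 4·t], [-1, -6·t + 2]].
At the point, J = [[-7.000, 0.000], [-1.000, -4.000]] (det J = 28.000).
Solving J·Δ = −F gives Δ = (0.571, 0.107).
Then the next iterate is (s, t)₁ = (-0.429, 1.107).

(-0.429, 1.107)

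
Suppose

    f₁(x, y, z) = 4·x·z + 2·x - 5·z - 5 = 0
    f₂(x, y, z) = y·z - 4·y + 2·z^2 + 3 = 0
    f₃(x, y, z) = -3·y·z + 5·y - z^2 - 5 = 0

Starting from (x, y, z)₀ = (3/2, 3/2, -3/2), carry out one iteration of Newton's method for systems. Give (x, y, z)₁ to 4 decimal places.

(0.7788, 0.8603, -0.8848)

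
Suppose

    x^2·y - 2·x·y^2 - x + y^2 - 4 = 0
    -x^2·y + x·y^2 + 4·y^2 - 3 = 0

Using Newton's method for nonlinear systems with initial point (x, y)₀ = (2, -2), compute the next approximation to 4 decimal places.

(1.0704, -1.3627)

At (2, -2): F = (-26.0000, 29.0000).
Jacobian J = [[2·x·y - 2·y^2 - 1, x^2 - 4·x·y + 2·y], [-2·x·y + y^2, -x^2 + 2·x·y + 8·y]].
At the point, J = [[-17.0000, 16.0000], [12.0000, -28.0000]] (det J = 284.0000).
Solving J·Δ = −F gives Δ = (-0.9296, 0.6373).
Then the next iterate is (x, y)₁ = (1.0704, -1.3627).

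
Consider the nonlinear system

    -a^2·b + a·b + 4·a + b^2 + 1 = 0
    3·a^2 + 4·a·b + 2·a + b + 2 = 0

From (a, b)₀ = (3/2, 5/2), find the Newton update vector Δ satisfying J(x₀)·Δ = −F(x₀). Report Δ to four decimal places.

(-0.4643, -2.7857)

At (3/2, 5/2): F = (11.3750, 29.2500).
Jacobian J = [[-2·a·b + b + 4, -a^2 + a + 2·b], [6·a + 4·b + 2, 4·a + 1]].
At the point, J = [[-1.0000, 4.2500], [21.0000, 7.0000]] (det J = -96.2500).
Solving J·Δ = −F gives Δ = (-0.4643, -2.7857).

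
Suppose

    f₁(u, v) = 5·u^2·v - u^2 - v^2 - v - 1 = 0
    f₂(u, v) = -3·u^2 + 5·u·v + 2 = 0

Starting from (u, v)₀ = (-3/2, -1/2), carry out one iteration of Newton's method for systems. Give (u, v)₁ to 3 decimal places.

At (-3/2, -1/2): F = (-8.625, -1.000).
Jacobian J = [[10·u·v - 2·u, 5·u^2 - 2·v - 1], [-6·u + 5·v, 5·u]].
At the point, J = [[10.500, 11.250], [6.500, -7.500]] (det J = -151.875).
Solving J·Δ = −F gives Δ = (0.500, 0.300).
Then the next iterate is (u, v)₁ = (-1.000, -0.200).

(-1.000, -0.200)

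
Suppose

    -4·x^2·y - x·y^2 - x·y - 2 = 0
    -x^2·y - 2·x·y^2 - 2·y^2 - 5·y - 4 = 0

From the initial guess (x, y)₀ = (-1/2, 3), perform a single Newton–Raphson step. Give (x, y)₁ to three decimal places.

(-2.117, 2.600)

At (-1/2, 3): F = (1.000, -28.750).
Jacobian J = [[-8·x·y - y^2 - y, -4·x^2 - 2·x·y - x], [-2·x·y - 2·y^2, -x^2 - 4·x·y - 4·y - 5]].
At the point, J = [[0.000, 2.500], [-15.000, -11.250]] (det J = 37.500).
Solving J·Δ = −F gives Δ = (-1.617, -0.400).
Then the next iterate is (x, y)₁ = (-2.117, 2.600).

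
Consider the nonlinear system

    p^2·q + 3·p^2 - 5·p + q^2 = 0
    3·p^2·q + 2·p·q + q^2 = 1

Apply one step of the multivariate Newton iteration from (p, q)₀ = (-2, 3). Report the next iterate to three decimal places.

(0.660, 6.415)

At (-2, 3): F = (43.000, 32.000).
Jacobian J = [[2·p·q + 6·p - 5, p^2 + 2·q], [6·p·q + 2·q, 3·p^2 + 2·p + 2·q]].
At the point, J = [[-29.000, 10.000], [-30.000, 14.000]] (det J = -106.000).
Solving J·Δ = −F gives Δ = (2.660, 3.415).
Then the next iterate is (p, q)₁ = (0.660, 6.415).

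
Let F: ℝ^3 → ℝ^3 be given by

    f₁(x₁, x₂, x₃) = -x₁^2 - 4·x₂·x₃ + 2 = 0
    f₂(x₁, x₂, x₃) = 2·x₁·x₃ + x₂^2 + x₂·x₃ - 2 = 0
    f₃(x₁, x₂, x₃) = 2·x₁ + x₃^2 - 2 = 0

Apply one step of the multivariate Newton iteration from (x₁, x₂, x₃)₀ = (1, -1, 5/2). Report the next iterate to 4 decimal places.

(0.8756, -0.3552, 1.2998)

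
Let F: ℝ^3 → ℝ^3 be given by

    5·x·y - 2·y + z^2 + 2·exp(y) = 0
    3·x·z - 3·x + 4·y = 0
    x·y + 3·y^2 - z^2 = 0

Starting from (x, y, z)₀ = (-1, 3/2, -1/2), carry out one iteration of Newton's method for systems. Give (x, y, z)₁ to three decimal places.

(-0.404, 0.589, 0.892)

At (-1, 3/2, -1/2): F = (-1.28662, 10.500, 5.000).
Jacobian J = [[5·y, 5·x + 2·exp(y) - 2, 2·z], [3·z - 3, 4, 3·x], [y, x + 6·y, -2·z]].
At the point, J = [[7.500, 1.96338, -1.000], [-4.500, 4.000, -3.000], [1.500, 8.000, 1.000]] (det J = 252.000).
Solving J·Δ = −F gives Δ = (0.596, -0.911, 1.392).
Then the next iterate is (x, y, z)₁ = (-0.404, 0.589, 0.892).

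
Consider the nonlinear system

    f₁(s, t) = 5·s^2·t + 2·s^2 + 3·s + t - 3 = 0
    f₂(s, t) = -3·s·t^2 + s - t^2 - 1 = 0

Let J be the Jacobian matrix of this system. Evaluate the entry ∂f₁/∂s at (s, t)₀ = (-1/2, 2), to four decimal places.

-9.0000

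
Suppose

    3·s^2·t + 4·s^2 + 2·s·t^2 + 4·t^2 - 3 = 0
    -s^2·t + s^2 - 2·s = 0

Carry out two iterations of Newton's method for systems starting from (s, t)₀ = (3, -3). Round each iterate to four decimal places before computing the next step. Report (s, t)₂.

At (3, -3): F = (42.0000, 30.0000).
Jacobian J = [[6·s·t + 8·s + 2·t^2, 3·s^2 + 4·s·t + 8·t], [-2·s·t + 2·s - 2, -s^2]].
At the point, J = [[-12.0000, -33.0000], [22.0000, -9.0000]] (det J = 834.0000).
Solving J·Δ = −F gives Δ = (-0.7338, 1.5396).
Then the next iterate is (s, t)₁ = (2.2662, -1.4604).
Round to (2.2662, -1.4604) and repeat: F = (13.239917, 8.103384), J = [[2.537785, -9.514447], [9.151517, -5.135662]].
Δ = (-0.1230, 1.3588), so (s, t)₂ = (2.1432, -0.1016).

(2.1432, -0.1016)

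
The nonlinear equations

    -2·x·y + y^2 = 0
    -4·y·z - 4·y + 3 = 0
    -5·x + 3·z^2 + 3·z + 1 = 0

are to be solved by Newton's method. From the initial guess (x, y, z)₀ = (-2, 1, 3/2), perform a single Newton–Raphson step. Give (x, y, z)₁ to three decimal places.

At (-2, 1, 3/2): F = (5.000, -7.000, 22.250).
Jacobian J = [[-2·y, -2·x + 2·y, 0], [0, -4·z - 4, -4·y], [-5, 0, 6·z + 3]].
At the point, J = [[-2.000, 6.000, 0.000], [0.000, -10.000, -4.000], [-5.000, 0.000, 12.000]] (det J = 360.000).
Solving J·Δ = −F gives Δ = (1.750, -0.250, -1.125).
Then the next iterate is (x, y, z)₁ = (-0.250, 0.750, 0.375).

(-0.250, 0.750, 0.375)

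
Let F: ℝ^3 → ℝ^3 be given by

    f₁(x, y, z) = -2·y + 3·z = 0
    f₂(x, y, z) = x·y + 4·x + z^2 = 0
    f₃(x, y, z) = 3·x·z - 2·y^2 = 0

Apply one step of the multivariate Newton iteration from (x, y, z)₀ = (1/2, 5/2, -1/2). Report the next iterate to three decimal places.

(0.267, 1.428, 0.952)

At (1/2, 5/2, -1/2): F = (-6.500, 3.500, -13.250).
Jacobian J = [[0, -2, 3], [y + 4, x, 2·z], [3·z, -4·y, 3·x]].
At the point, J = [[0.000, -2.000, 3.000], [6.500, 0.500, -1.000], [-1.500, -10.000, 1.500]] (det J = -176.250).
Solving J·Δ = −F gives Δ = (-0.233, -1.072, 1.452).
Then the next iterate is (x, y, z)₁ = (0.267, 1.428, 0.952).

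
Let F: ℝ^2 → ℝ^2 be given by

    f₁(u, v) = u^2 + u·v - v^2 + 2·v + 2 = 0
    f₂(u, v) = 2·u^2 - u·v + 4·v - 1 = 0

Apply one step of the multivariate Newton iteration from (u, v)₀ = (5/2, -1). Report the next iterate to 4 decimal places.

At (5/2, -1): F = (2.7500, 10.0000).
Jacobian J = [[2·u + v, u - 2·v + 2], [4·u - v, -u + 4]].
At the point, J = [[4.0000, 6.5000], [11.0000, 1.5000]] (det J = -65.5000).
Solving J·Δ = −F gives Δ = (-0.9294, 0.1489).
Then the next iterate is (u, v)₁ = (1.5706, -0.8511).

(1.5706, -0.8511)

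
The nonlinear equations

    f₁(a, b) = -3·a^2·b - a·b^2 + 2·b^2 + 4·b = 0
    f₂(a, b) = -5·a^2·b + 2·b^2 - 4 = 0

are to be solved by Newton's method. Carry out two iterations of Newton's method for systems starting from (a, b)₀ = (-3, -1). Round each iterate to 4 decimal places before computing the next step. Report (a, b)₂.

(0.0569, -1.3151)

At (-3, -1): F = (28.0000, 43.0000).
Jacobian J = [[-6·a·b - b^2, -3·a^2 - 2·a·b + 4·b + 4], [-10·a·b, -5·a^2 + 4·b]].
At the point, J = [[-19.0000, -33.0000], [-30.0000, -49.0000]] (det J = -59.0000).
Solving J·Δ = −F gives Δ = (0.7966, 0.3898).
Then the next iterate is (a, b)₁ = (-2.2034, -0.6102).
Round to (-2.2034, -0.6102) and repeat: F = (8.011822, 11.557206), J = [[-8.439432, -15.694744], [-13.445147, -26.715658]].
Δ = (2.2603, -0.7049), so (a, b)₂ = (0.0569, -1.3151).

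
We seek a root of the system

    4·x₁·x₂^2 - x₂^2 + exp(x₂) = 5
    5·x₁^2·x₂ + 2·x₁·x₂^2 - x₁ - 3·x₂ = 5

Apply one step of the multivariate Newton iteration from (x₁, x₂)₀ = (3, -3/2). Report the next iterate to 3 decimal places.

At (3, -3/2): F = (19.97313, -57.500).
Jacobian J = [[4·x₂^2, 8·x₁·x₂ - 2·x₂ + exp(x₂)], [10·x₁·x₂ + 2·x₂^2 - 1, 5·x₁^2 + 4·x₁·x₂ - 3]].
At the point, J = [[9.000, -32.77687], [-41.500, 24.000]] (det J = -1144.24010).
Solving J·Δ = −F gives Δ = (-1.228, 0.272).
Then the next iterate is (x₁, x₂)₁ = (1.772, -1.228).

(1.772, -1.228)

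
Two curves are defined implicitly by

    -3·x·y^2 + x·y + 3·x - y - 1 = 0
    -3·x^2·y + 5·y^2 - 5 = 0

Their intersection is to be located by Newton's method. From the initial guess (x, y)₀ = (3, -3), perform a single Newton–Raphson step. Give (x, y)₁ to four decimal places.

(1.4694, -2.3273)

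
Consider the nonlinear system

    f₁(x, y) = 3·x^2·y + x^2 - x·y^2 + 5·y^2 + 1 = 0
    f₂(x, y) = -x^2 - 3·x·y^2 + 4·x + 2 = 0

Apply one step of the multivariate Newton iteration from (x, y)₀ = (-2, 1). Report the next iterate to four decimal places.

At (-2, 1): F = (24.0000, -4.0000).
Jacobian J = [[6·x·y + 2·x - y^2, 3·x^2 - 2·x·y + 10·y], [-2·x - 3·y^2 + 4, -6·x·y]].
At the point, J = [[-17.0000, 26.0000], [5.0000, 12.0000]] (det J = -334.0000).
Solving J·Δ = −F gives Δ = (1.1737, -0.1557).
Then the next iterate is (x, y)₁ = (-0.8263, 0.8443).

(-0.8263, 0.8443)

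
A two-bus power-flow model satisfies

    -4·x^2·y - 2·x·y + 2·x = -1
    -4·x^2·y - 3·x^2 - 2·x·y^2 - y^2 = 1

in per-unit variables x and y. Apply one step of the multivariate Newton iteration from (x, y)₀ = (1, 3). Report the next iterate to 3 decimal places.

At (1, 3): F = (-15.000, -43.000).
Jacobian J = [[-8·x·y - 2·y + 2, -4·x^2 - 2·x], [-8·x·y - 6·x - 2·y^2, -4·x^2 - 4·x·y - 2·y]].
At the point, J = [[-28.000, -6.000], [-48.000, -22.000]] (det J = 328.000).
Solving J·Δ = −F gives Δ = (-0.220, -1.476).
Then the next iterate is (x, y)₁ = (0.780, 1.524).

(0.780, 1.524)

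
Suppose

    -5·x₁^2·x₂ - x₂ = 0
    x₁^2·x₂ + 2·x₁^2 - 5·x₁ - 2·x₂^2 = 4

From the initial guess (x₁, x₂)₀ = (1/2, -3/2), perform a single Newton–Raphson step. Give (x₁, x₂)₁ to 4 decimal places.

(0.5918, 0.3061)

At (1/2, -3/2): F = (3.3750, -10.8750).
Jacobian J = [[-10·x₁·x₂, -5·x₁^2 - 1], [2·x₁·x₂ + 4·x₁ - 5, x₁^2 - 4·x₂]].
At the point, J = [[7.5000, -2.2500], [-4.5000, 6.2500]] (det J = 36.7500).
Solving J·Δ = −F gives Δ = (0.0918, 1.8061).
Then the next iterate is (x₁, x₂)₁ = (0.5918, 0.3061).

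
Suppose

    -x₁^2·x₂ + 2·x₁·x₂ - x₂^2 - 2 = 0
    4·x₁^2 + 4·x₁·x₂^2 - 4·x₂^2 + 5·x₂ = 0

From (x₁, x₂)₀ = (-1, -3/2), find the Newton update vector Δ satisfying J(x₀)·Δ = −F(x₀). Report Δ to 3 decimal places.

(0.042, 0.740)

At (-1, -3/2): F = (0.250, -21.500).
Jacobian J = [[-2·x₁·x₂ + 2·x₂, -x₁^2 + 2·x₁ - 2·x₂], [8·x₁ + 4·x₂^2, 8·x₁·x₂ - 8·x₂ + 5]].
At the point, J = [[-6.000, 0.000], [1.000, 29.000]] (det J = -174.000).
Solving J·Δ = −F gives Δ = (0.042, 0.740).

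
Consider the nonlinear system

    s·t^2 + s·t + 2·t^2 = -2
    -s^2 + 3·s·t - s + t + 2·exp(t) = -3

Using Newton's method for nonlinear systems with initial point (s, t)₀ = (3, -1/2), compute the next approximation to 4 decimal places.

At (3, -1/2): F = (1.7500, -12.786939).
Jacobian J = [[t^2 + t, 2·s·t + s + 4·t], [-2·s + 3·t - 1, 3·s + 2·exp(t) + 1]].
At the point, J = [[-0.2500, -2.0000], [-8.5000, 11.213061]] (det J = -19.803265).
Solving J·Δ = −F gives Δ = (-0.3005, 0.9126).
Then the next iterate is (s, t)₁ = (2.6995, 0.4126).

(2.6995, 0.4126)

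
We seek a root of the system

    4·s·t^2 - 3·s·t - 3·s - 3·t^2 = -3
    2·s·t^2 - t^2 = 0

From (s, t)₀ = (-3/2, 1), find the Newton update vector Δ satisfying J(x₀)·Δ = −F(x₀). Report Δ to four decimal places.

(1.8140, -0.0465)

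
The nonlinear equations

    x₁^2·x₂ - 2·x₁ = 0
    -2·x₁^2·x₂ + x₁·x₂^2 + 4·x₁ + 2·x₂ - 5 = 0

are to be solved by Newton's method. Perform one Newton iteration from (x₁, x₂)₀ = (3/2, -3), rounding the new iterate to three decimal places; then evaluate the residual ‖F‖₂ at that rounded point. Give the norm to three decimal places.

3.996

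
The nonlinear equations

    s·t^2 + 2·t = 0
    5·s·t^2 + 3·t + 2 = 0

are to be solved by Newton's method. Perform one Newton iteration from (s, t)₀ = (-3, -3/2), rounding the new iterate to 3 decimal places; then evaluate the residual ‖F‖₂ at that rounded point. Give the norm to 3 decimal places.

0.170

At (-3, -3/2): F = (-9.750, -36.250).
Jacobian J = [[t^2, 2·s·t + 2], [5·t^2, 10·s·t + 3]].
At the point, J = [[2.250, 11.000], [11.250, 48.000]] (det J = -15.750).
Solving J·Δ = −F gives Δ = (-4.397, 1.786).
Then the next iterate is (s, t)₁ = (-7.397, 0.286).
Re-evaluating at (-7.397, 0.286): F = (-0.03305, -0.16723), so ‖F‖₂ = 0.170.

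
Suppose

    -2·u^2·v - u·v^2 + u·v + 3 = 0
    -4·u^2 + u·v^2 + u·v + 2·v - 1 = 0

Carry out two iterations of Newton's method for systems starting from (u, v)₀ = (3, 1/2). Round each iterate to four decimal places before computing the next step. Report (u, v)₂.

(1.0802, 1.0232)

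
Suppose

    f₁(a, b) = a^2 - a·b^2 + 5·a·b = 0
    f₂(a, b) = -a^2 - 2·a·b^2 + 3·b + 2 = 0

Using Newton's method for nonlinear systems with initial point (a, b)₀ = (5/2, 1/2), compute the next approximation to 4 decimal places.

(2.0988, -0.3966)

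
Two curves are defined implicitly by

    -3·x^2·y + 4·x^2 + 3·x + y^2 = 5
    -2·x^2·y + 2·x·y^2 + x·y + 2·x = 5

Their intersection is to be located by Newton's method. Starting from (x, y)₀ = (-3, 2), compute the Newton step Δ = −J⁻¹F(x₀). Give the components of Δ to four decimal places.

At (-3, 2): F = (-28.0000, -77.0000).
Jacobian J = [[-6·x·y + 8·x + 3, -3·x^2 + 2·y], [-4·x·y + 2·y^2 + y + 2, -2·x^2 + 4·x·y + x]].
At the point, J = [[15.0000, -23.0000], [36.0000, -45.0000]] (det J = 153.0000).
Solving J·Δ = −F gives Δ = (3.3399, 0.9608).

(3.3399, 0.9608)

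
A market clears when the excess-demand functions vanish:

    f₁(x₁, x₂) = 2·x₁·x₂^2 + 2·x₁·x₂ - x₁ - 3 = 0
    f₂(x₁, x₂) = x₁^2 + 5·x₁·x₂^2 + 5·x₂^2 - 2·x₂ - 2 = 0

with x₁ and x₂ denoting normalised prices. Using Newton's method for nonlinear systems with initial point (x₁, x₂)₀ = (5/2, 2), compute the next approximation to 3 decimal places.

At (5/2, 2): F = (24.500, 70.250).
Jacobian J = [[2·x₂^2 + 2·x₂ - 1, 4·x₁·x₂ + 2·x₁], [2·x₁ + 5·x₂^2, 10·x₁·x₂ + 10·x₂ - 2]].
At the point, J = [[11.000, 25.000], [25.000, 68.000]] (det J = 123.000).
Solving J·Δ = −F gives Δ = (0.734, -1.303).
Then the next iterate is (x₁, x₂)₁ = (3.234, 0.697).

(3.234, 0.697)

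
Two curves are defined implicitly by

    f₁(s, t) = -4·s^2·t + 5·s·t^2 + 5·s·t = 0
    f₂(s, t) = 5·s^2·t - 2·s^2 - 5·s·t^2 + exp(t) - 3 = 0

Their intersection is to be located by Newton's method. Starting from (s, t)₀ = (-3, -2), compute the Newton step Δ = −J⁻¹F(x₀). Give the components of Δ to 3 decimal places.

(1.719, 2.593)

At (-3, -2): F = (42.000, -50.86466).
Jacobian J = [[-8·s·t + 5·t^2 + 5·t, -4·s^2 + 10·s·t + 5·s], [10·s·t - 4·s - 5·t^2, 5·s^2 - 10·s·t + exp(t)]].
At the point, J = [[-38.000, 9.000], [52.000, -14.86466]] (det J = 96.85726).
Solving J·Δ = −F gives Δ = (1.719, 2.593).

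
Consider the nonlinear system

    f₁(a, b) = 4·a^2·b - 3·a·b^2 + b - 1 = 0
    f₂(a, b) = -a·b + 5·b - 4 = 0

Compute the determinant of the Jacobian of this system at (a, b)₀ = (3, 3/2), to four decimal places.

J = [[8·a·b - 3·b^2, 4·a^2 - 6·a·b + 1], [-b, -a + 5]].
At the point, J = [[29.2500, 10.0000], [-1.5000, 2.0000]].
det J = 73.5000.

73.5000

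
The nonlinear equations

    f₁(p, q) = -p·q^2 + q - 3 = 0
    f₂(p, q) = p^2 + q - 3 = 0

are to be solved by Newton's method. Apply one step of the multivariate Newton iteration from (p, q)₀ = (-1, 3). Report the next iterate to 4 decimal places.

At (-1, 3): F = (9.0000, 1.0000).
Jacobian J = [[-q^2, -2·p·q + 1], [2·p, 1]].
At the point, J = [[-9.0000, 7.0000], [-2.0000, 1.0000]] (det J = 5.0000).
Solving J·Δ = −F gives Δ = (-0.4000, -1.8000).
Then the next iterate is (p, q)₁ = (-1.4000, 1.2000).

(-1.4000, 1.2000)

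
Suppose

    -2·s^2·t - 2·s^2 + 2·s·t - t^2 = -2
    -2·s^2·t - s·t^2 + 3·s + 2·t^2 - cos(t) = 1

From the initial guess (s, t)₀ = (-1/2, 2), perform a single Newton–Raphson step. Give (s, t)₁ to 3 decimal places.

(-0.341, 1.290)

At (-1/2, 2): F = (-5.500, 6.91615).
Jacobian J = [[-4·s·t - 4·s + 2·t, -2·s^2 + 2·s - 2·t], [-4·s·t - t^2 + 3, -2·s^2 - 2·s·t + 4·t + sin(t)]].
At the point, J = [[10.000, -5.500], [3.000, 10.40930]] (det J = 120.59297).
Solving J·Δ = −F gives Δ = (0.159, -0.710).
Then the next iterate is (s, t)₁ = (-0.341, 1.290).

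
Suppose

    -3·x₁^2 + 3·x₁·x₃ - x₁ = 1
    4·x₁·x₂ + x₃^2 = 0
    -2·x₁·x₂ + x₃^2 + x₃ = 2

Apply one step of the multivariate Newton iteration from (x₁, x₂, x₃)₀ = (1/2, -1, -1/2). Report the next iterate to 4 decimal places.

(-1.2045, -5.6591, -4.7500)

At (1/2, -1, -1/2): F = (-3.0000, -1.7500, -1.2500).
Jacobian J = [[-6·x₁ + 3·x₃ - 1, 0, 3·x₁], [4·x₂, 4·x₁, 2·x₃], [-2·x₂, -2·x₁, 2·x₃ + 1]].
At the point, J = [[-5.5000, 0.0000, 1.5000], [-4.0000, 2.0000, -1.0000], [2.0000, -1.0000, 0.0000]] (det J = 5.5000).
Solving J·Δ = −F gives Δ = (-1.7045, -4.6591, -4.2500).
Then the next iterate is (x₁, x₂, x₃)₁ = (-1.2045, -5.6591, -4.7500).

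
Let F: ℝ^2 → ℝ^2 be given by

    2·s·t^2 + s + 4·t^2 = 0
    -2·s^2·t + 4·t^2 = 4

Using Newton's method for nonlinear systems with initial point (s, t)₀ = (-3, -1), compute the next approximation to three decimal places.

At (-3, -1): F = (-5.000, 18.000).
Jacobian J = [[2·t^2 + 1, 4·s·t + 8·t], [-4·s·t, -2·s^2 + 8·t]].
At the point, J = [[3.000, 4.000], [-12.000, -26.000]] (det J = -30.000).
Solving J·Δ = −F gives Δ = (1.933, -0.200).
Then the next iterate is (s, t)₁ = (-1.067, -1.200).

(-1.067, -1.200)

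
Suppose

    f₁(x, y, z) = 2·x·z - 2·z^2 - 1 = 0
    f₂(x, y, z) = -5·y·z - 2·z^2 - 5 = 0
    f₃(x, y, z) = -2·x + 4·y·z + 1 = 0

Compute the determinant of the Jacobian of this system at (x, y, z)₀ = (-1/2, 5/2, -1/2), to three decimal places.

1.000

J = [[2·z, 0, 2·x - 4·z], [0, -5·z, -5·y - 4·z], [-2, 4·z, 4·y]].
At the point, J = [[-1.000, 0.000, 1.000], [0.000, 2.500, -10.500], [-2.000, -2.000, 10.000]].
det J = 1.000.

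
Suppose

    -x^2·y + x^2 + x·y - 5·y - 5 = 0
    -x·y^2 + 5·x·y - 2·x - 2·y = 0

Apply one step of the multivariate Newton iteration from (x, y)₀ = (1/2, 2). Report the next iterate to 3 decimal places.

At (1/2, 2): F = (-14.250, -2.000).
Jacobian J = [[-2·x·y + 2·x + y, -x^2 + x - 5], [-y^2 + 5·y - 2, -2·x·y + 5·x - 2]].
At the point, J = [[1.000, -4.750], [4.000, -1.500]] (det J = 17.500).
Solving J·Δ = −F gives Δ = (-0.679, -3.143).
Then the next iterate is (x, y)₁ = (-0.179, -1.143).

(-0.179, -1.143)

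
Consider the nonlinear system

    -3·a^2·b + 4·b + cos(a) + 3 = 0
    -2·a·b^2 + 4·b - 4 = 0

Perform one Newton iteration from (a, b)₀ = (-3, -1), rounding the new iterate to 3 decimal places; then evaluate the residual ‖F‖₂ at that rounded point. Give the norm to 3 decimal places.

At (-3, -1): F = (25.01001, -2.000).
Jacobian J = [[-6·a·b - sin(a), -3·a^2 + 4], [-2·b^2, -4·a·b + 4]].
At the point, J = [[-17.85888, -23.000], [-2.000, -8.000]] (det J = 96.87104).
Solving J·Δ = −F gives Δ = (2.540, -0.885).
Then the next iterate is (a, b)₁ = (-0.460, -1.885).
Re-evaluating at (-0.460, -1.885): F = (-2.44735, -8.27103), so ‖F‖₂ = 8.626.

8.626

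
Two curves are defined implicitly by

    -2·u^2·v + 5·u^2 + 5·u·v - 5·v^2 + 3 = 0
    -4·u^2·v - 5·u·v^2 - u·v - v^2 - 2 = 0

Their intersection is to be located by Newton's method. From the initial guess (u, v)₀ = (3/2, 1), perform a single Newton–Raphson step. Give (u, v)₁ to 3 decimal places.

At (3/2, 1): F = (12.250, -21.000).
Jacobian J = [[-4·u·v + 10·u + 5·v, -2·u^2 + 5·u - 10·v], [-8·u·v - 5·v^2 - v, -4·u^2 - 10·u·v - u - 2·v]].
At the point, J = [[14.000, -7.000], [-18.000, -27.500]] (det J = -511.000).
Solving J·Δ = −F gives Δ = (-0.947, -0.144).
Then the next iterate is (u, v)₁ = (0.553, 0.856).

(0.553, 0.856)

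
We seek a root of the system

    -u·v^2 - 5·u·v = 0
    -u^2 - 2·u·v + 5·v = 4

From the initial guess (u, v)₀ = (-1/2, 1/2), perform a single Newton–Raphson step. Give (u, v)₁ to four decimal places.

(0.2273, 0.7083)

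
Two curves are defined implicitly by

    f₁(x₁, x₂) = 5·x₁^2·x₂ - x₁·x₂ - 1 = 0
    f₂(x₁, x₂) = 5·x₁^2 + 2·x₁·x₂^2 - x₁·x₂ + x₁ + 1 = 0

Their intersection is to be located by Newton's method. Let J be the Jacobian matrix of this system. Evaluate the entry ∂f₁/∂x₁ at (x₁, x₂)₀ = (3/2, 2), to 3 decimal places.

28.000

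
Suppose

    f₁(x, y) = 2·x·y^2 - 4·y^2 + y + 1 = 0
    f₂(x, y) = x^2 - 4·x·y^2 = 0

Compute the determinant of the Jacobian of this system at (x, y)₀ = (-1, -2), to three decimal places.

J = [[2·y^2, 4·x·y - 8·y + 1], [2·x - 4·y^2, -8·x·y]].
At the point, J = [[8.000, 25.000], [-18.000, -16.000]].
det J = 322.000.

322.000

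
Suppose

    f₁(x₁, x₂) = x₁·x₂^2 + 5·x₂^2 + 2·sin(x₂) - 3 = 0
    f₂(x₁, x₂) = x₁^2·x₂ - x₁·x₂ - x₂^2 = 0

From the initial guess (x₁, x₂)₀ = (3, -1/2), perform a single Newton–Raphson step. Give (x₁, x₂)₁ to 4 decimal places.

(0.5467, -0.9119)

At (3, -1/2): F = (-1.958851, -3.2500).
Jacobian J = [[x₂^2, 2·x₁·x₂ + 10·x₂ + 2·cos(x₂)], [2·x₁·x₂ - x₂, x₁^2 - x₁ - 2·x₂]].
At the point, J = [[0.2500, -6.244835], [-2.5000, 7.0000]] (det J = -13.862087).
Solving J·Δ = −F gives Δ = (-2.4533, -0.4119).
Then the next iterate is (x₁, x₂)₁ = (0.5467, -0.9119).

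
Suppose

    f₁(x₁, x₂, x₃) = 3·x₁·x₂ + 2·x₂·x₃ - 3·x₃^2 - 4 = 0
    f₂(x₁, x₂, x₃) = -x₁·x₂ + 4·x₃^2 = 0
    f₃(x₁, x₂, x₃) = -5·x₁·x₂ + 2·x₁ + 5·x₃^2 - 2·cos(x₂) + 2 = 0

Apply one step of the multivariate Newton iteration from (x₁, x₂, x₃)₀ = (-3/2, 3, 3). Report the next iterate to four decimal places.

At (-3/2, 3, 3): F = (-26.5000, 40.5000, 68.479985).
Jacobian J = [[3·x₂, 3·x₁ + 2·x₃, 2·x₂ - 6·x₃], [-x₂, -x₁, 8·x₃], [-5·x₂ + 2, -5·x₁ + 2·sin(x₂), 10·x₃]].
At the point, J = [[9.0000, 1.5000, -12.0000], [-3.0000, 1.5000, 24.0000], [-13.0000, 7.782240, 30.0000]] (det J = -1562.803203).
Solving J·Δ = −F gives Δ = (1.1839, -1.1687, -1.4665).
Then the next iterate is (x₁, x₂, x₃)₁ = (-0.3161, 1.8313, 1.5335).

(-0.3161, 1.8313, 1.5335)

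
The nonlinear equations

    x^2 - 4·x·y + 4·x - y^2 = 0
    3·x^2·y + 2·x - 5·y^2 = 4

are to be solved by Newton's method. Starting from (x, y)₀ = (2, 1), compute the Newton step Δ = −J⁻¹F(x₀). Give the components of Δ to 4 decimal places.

At (2, 1): F = (3.0000, 7.0000).
Jacobian J = [[2·x - 4·y + 4, -4·x - 2·y], [6·x·y + 2, 3·x^2 - 10·y]].
At the point, J = [[4.0000, -10.0000], [14.0000, 2.0000]] (det J = 148.0000).
Solving J·Δ = −F gives Δ = (-0.5135, 0.0946).

(-0.5135, 0.0946)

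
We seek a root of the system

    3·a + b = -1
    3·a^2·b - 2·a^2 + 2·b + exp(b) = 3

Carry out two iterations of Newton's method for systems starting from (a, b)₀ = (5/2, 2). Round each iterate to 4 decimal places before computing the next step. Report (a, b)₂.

At (5/2, 2): F = (10.5000, 33.389056).
Jacobian J = [[3, 1], [6·a·b - 4·a, 3·a^2 + exp(b) + 2]].
At the point, J = [[3.0000, 1.0000], [20.0000, 28.139056]] (det J = 64.417168).
Solving J·Δ = −F gives Δ = (-4.0683, 1.7050).
Then the next iterate is (a, b)₁ = (-1.5683, 3.7050).
Round to (-1.5683, 3.7050) and repeat: F = (0.0001, 67.478981), J = [[3.0000, 1.0000], [-28.590109, 50.028742]].
Δ = (0.3776, -1.1330), so (a, b)₂ = (-1.1907, 2.5720).

(-1.1907, 2.5720)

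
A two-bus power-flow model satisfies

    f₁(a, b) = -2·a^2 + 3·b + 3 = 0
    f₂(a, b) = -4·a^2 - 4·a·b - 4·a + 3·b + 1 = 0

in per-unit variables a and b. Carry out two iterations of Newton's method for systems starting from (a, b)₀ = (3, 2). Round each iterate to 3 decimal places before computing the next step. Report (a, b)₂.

(0.901, -0.907)

At (3, 2): F = (-9.000, -65.000).
Jacobian J = [[-4·a, 3], [-8·a - 4·b - 4, -4·a + 3]].
At the point, J = [[-12.000, 3.000], [-36.000, -9.000]] (det J = 216.000).
Solving J·Δ = −F gives Δ = (-1.278, -2.111).
Then the next iterate is (a, b)₁ = (1.722, -0.111).
Round to (1.722, -0.111) and repeat: F = (-3.26357, -17.31757), J = [[-6.888, 3.000], [-17.332, -3.888]].
Δ = (-0.821, -0.796), so (a, b)₂ = (0.901, -0.907).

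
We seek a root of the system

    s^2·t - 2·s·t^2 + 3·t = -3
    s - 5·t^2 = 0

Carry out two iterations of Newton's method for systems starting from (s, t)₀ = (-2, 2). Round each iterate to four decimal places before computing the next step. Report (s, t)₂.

(-0.3630, 0.4237)

At (-2, 2): F = (33.0000, -22.0000).
Jacobian J = [[2·s·t - 2·t^2, s^2 - 4·s·t + 3], [1, -10·t]].
At the point, J = [[-16.0000, 23.0000], [1.0000, -20.0000]] (det J = 297.0000).
Solving J·Δ = −F gives Δ = (0.5185, -1.0741).
Then the next iterate is (s, t)₁ = (-1.4815, 0.9259).
Round to (-1.4815, 0.9259) and repeat: F = (10.350057, -5.767954), J = [[-4.458023, 10.681726], [1.0000, -9.2590]].
Δ = (1.1185, -0.5022), so (s, t)₂ = (-0.3630, 0.4237).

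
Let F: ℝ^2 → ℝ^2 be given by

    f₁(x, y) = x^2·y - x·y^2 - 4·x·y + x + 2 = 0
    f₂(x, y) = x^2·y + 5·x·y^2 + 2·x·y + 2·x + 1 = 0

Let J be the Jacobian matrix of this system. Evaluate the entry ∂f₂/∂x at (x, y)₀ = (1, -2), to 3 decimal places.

∂f₂/∂x = 2·x·y + 5·y^2 + 2·y + 2.
At (1, -2) this is 14.000.

14.000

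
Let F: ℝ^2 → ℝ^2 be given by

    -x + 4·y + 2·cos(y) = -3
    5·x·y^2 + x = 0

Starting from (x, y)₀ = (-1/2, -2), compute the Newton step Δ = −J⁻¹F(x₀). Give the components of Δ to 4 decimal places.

(0.0588, 0.9265)

At (-1/2, -2): F = (-5.332294, -10.5000).
Jacobian J = [[-1, -2·sin(y) + 4], [5·y^2 + 1, 10·x·y]].
At the point, J = [[-1.0000, 5.818595], [21.0000, 10.0000]] (det J = -132.190492).
Solving J·Δ = −F gives Δ = (0.0588, 0.9265).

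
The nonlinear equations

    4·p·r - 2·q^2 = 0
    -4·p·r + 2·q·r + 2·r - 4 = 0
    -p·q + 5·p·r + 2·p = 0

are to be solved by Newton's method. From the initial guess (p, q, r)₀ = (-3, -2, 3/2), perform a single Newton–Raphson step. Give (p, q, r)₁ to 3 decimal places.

At (-3, -2, 3/2): F = (-26.000, 11.000, -34.500).
Jacobian J = [[4·r, -4·q, 4·p], [-4·r, 2·r, -4·p + 2·q + 2], [-q + 5·r + 2, -p, 5·p]].
At the point, J = [[6.000, 8.000, -12.000], [-6.000, 3.000, 10.000], [11.500, 3.000, -15.000]] (det J = 380.000).
Solving J·Δ = −F gives Δ = (2.968, 1.411, 0.258).
Then the next iterate is (p, q, r)₁ = (-0.032, -0.589, 1.758).

(-0.032, -0.589, 1.758)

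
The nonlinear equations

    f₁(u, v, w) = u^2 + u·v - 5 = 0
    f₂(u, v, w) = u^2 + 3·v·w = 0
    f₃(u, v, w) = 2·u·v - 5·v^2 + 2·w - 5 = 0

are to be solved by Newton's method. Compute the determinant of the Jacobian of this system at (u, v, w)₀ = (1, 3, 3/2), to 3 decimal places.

J = [[2·u + v, u, 0], [2·u, 3·w, 3·v], [2·v, 2·u - 10·v, 2]].
At the point, J = [[5.000, 1.000, 0.000], [2.000, 4.500, 9.000], [6.000, -28.000, 2.000]].
det J = 1355.000.

1355.000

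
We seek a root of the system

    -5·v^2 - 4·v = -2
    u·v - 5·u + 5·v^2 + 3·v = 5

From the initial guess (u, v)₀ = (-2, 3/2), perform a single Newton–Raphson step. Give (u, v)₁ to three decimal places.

(-0.598, 0.697)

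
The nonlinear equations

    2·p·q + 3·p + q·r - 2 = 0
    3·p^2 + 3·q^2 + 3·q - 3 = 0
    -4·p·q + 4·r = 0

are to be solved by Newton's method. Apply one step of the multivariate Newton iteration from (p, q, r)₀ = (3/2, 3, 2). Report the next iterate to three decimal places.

(0.996, 1.323, 0.473)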